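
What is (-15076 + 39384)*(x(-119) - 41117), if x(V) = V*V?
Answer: -655246448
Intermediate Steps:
x(V) = V²
(-15076 + 39384)*(x(-119) - 41117) = (-15076 + 39384)*((-119)² - 41117) = 24308*(14161 - 41117) = 24308*(-26956) = -655246448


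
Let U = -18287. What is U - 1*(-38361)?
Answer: 20074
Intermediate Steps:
U - 1*(-38361) = -18287 - 1*(-38361) = -18287 + 38361 = 20074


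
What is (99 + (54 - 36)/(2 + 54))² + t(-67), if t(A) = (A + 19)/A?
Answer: 518213019/52528 ≈ 9865.5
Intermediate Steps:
t(A) = (19 + A)/A
(99 + (54 - 36)/(2 + 54))² + t(-67) = (99 + (54 - 36)/(2 + 54))² + (19 - 67)/(-67) = (99 + 18/56)² - 1/67*(-48) = (99 + 18*(1/56))² + 48/67 = (99 + 9/28)² + 48/67 = (2781/28)² + 48/67 = 7733961/784 + 48/67 = 518213019/52528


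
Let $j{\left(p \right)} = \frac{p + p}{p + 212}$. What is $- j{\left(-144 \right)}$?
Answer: $\frac{72}{17} \approx 4.2353$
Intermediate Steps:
$j{\left(p \right)} = \frac{2 p}{212 + p}$
$- j{\left(-144 \right)} = - \frac{2 \left(-144\right)}{212 - 144} = - \frac{2 \left(-144\right)}{68} = \left(-1\right) \left(- \frac{72}{17}\right) = \frac{72}{17}$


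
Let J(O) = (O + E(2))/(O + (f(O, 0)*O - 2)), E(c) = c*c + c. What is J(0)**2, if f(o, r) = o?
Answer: 9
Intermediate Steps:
E(c) = c + c**2 (E(c) = c**2 + c = c + c**2)
J(O) = (6 + O)/(-2 + O + O**2) (J(O) = (O + 2*(1 + 2))/(O + (O*O - 2)) = (O + 2*3)/(O + (O**2 - 2)) = (O + 6)/(O + (-2 + O**2)) = (6 + O)/(-2 + O + O**2))
J(0)**2 = ((6 + 0)/(-2 + 0 + 0**2))**2 = (6/(-2 + 0 + 0))**2 = (6/(-2))**2 = (-1/2*6)**2 = (-3)**2 = 9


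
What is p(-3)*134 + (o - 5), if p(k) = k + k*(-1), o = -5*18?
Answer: -95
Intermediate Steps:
o = -90
p(k) = 0 (p(k) = k - k = 0)
p(-3)*134 + (o - 5) = 0*134 + (-90 - 5) = 0 - 95 = -95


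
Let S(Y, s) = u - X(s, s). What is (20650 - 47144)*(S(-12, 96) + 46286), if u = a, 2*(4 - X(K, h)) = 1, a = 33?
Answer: -1227082857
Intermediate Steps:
X(K, h) = 7/2 (X(K, h) = 4 - ½*1 = 4 - ½ = 7/2)
u = 33
S(Y, s) = 59/2 (S(Y, s) = 33 - 1*7/2 = 33 - 7/2 = 59/2)
(20650 - 47144)*(S(-12, 96) + 46286) = (20650 - 47144)*(59/2 + 46286) = -26494*92631/2 = -1227082857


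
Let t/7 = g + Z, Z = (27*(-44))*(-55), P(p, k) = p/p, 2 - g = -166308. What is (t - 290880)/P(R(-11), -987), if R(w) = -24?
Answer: 1330670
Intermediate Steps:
g = 166310 (g = 2 - 1*(-166308) = 2 + 166308 = 166310)
P(p, k) = 1
Z = 65340 (Z = -1188*(-55) = 65340)
t = 1621550 (t = 7*(166310 + 65340) = 7*231650 = 1621550)
(t - 290880)/P(R(-11), -987) = (1621550 - 290880)/1 = 1330670*1 = 1330670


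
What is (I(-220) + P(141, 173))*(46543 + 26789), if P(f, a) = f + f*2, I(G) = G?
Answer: 14886396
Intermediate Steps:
P(f, a) = 3*f (P(f, a) = f + 2*f = 3*f)
(I(-220) + P(141, 173))*(46543 + 26789) = (-220 + 3*141)*(46543 + 26789) = (-220 + 423)*73332 = 203*73332 = 14886396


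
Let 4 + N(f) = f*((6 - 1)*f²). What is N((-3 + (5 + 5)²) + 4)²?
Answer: 26537962553001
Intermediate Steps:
N(f) = -4 + 5*f³ (N(f) = -4 + f*((6 - 1)*f²) = -4 + f*(5*f²) = -4 + 5*f³)
N((-3 + (5 + 5)²) + 4)² = (-4 + 5*((-3 + (5 + 5)²) + 4)³)² = (-4 + 5*((-3 + 10²) + 4)³)² = (-4 + 5*((-3 + 100) + 4)³)² = (-4 + 5*(97 + 4)³)² = (-4 + 5*101³)² = (-4 + 5*1030301)² = (-4 + 5151505)² = 5151501² = 26537962553001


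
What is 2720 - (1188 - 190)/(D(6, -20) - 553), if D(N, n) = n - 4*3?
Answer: 1592198/585 ≈ 2721.7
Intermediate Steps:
D(N, n) = -12 + n (D(N, n) = n - 12 = -12 + n)
2720 - (1188 - 190)/(D(6, -20) - 553) = 2720 - (1188 - 190)/((-12 - 20) - 553) = 2720 - 998/(-32 - 553) = 2720 - 998/(-585) = 2720 - 998*(-1)/585 = 2720 - 1*(-998/585) = 2720 + 998/585 = 1592198/585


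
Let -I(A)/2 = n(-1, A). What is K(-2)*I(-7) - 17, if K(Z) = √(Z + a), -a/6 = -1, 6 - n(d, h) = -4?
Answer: -57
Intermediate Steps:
n(d, h) = 10 (n(d, h) = 6 - 1*(-4) = 6 + 4 = 10)
I(A) = -20 (I(A) = -2*10 = -20)
a = 6 (a = -6*(-1) = 6)
K(Z) = √(6 + Z) (K(Z) = √(Z + 6) = √(6 + Z))
K(-2)*I(-7) - 17 = √(6 - 2)*(-20) - 17 = √4*(-20) - 17 = 2*(-20) - 17 = -40 - 17 = -57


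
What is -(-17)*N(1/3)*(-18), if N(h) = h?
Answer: -102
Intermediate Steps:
-(-17)*N(1/3)*(-18) = -(-17)/3*(-18) = -17*(-1/3)*(-18) = (17/3)*(-18) = -102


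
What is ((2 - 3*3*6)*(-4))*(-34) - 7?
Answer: -7079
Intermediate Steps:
((2 - 3*3*6)*(-4))*(-34) - 7 = ((2 - 9*6)*(-4))*(-34) - 7 = ((2 - 54)*(-4))*(-34) - 7 = -52*(-4)*(-34) - 7 = 208*(-34) - 7 = -7072 - 7 = -7079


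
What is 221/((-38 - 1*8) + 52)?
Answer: 221/6 ≈ 36.833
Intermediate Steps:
221/((-38 - 1*8) + 52) = 221/((-38 - 8) + 52) = 221/(-46 + 52) = 221/6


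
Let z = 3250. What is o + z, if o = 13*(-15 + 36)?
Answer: 3523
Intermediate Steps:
o = 273 (o = 13*21 = 273)
o + z = 273 + 3250 = 3523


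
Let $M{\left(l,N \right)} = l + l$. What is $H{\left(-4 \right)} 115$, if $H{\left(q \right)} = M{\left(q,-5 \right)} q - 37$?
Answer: $-575$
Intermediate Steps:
$M{\left(l,N \right)} = 2 l$
$H{\left(q \right)} = -37 + 2 q^{2}$ ($H{\left(q \right)} = 2 q q - 37 = 2 q^{2} - 37 = -37 + 2 q^{2}$)
$H{\left(-4 \right)} 115 = \left(-37 + 2 \left(-4\right)^{2}\right) 115 = \left(-37 + 2 \cdot 16\right) 115 = \left(-37 + 32\right) 115 = \left(-5\right) 115 = -575$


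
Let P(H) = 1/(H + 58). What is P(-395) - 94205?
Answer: -31747086/337 ≈ -94205.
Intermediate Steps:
P(H) = 1/(58 + H)
P(-395) - 94205 = 1/(58 - 395) - 94205 = 1/(-337) - 94205 = -1/337 - 94205 = -31747086/337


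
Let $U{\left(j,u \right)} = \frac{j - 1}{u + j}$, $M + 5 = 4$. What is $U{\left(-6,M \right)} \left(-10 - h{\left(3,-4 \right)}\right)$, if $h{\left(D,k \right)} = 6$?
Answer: $-16$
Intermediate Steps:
$M = -1$ ($M = -5 + 4 = -1$)
$U{\left(j,u \right)} = \frac{-1 + j}{j + u}$
$U{\left(-6,M \right)} \left(-10 - h{\left(3,-4 \right)}\right) = \frac{-1 - 6}{-6 - 1} \left(-10 - 6\right) = \frac{1}{-7} \left(-7\right) \left(-10 - 6\right) = \left(- \frac{1}{7}\right) \left(-7\right) \left(-16\right) = 1 \left(-16\right) = -16$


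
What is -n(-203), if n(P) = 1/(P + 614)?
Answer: -1/411 ≈ -0.0024331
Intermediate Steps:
n(P) = 1/(614 + P)
-n(-203) = -1/(614 - 203) = -1/411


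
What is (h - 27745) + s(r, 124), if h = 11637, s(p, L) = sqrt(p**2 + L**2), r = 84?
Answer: -16108 + 4*sqrt(1402) ≈ -15958.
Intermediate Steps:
s(p, L) = sqrt(L**2 + p**2)
(h - 27745) + s(r, 124) = (11637 - 27745) + sqrt(124**2 + 84**2) = -16108 + sqrt(15376 + 7056) = -16108 + sqrt(22432) = -16108 + 4*sqrt(1402)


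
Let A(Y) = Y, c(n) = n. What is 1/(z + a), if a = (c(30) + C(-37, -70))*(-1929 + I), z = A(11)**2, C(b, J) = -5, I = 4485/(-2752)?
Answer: -2752/132494333 ≈ -2.0771e-5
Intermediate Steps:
I = -4485/2752 (I = 4485*(-1/2752) = -4485/2752 ≈ -1.6297)
z = 121 (z = 11**2 = 121)
a = -132827325/2752 (a = (30 - 5)*(-1929 - 4485/2752) = 25*(-5313093/2752) = -132827325/2752 ≈ -48266.)
1/(z + a) = 1/(121 - 132827325/2752) = 1/(-132494333/2752) = -2752/132494333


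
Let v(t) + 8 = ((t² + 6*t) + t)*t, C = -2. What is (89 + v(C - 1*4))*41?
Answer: 4797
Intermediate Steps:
v(t) = -8 + t*(t² + 7*t) (v(t) = -8 + ((t² + 6*t) + t)*t = -8 + (t² + 7*t)*t = -8 + t*(t² + 7*t))
(89 + v(C - 1*4))*41 = (89 + (-8 + (-2 - 1*4)³ + 7*(-2 - 1*4)²))*41 = (89 + (-8 + (-2 - 4)³ + 7*(-2 - 4)²))*41 = (89 + (-8 + (-6)³ + 7*(-6)²))*41 = (89 + (-8 - 216 + 7*36))*41 = (89 + (-8 - 216 + 252))*41 = (89 + 28)*41 = 117*41 = 4797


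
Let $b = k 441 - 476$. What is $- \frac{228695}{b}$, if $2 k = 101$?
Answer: $- \frac{457390}{43589} \approx -10.493$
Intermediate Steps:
$k = \frac{101}{2}$ ($k = \frac{1}{2} \cdot 101 = \frac{101}{2} \approx 50.5$)
$b = \frac{43589}{2}$ ($b = \frac{101}{2} \cdot 441 - 476 = \frac{44541}{2} - 476 = \frac{43589}{2} \approx 21795.0$)
$- \frac{228695}{b} = - \frac{228695}{\frac{43589}{2}} = \left(-228695\right) \frac{2}{43589} = - \frac{457390}{43589}$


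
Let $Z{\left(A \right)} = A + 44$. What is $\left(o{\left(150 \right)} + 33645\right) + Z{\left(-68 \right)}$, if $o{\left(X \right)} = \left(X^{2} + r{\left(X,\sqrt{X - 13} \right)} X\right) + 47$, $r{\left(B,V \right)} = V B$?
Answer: $56168 + 22500 \sqrt{137} \approx 3.1952 \cdot 10^{5}$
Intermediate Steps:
$r{\left(B,V \right)} = B V$
$o{\left(X \right)} = 47 + X^{2} + X^{2} \sqrt{-13 + X}$ ($o{\left(X \right)} = \left(X^{2} + X \sqrt{X - 13} X\right) + 47 = \left(X^{2} + X \sqrt{-13 + X} X\right) + 47 = \left(X^{2} + X^{2} \sqrt{-13 + X}\right) + 47 = 47 + X^{2} + X^{2} \sqrt{-13 + X}$)
$Z{\left(A \right)} = 44 + A$
$\left(o{\left(150 \right)} + 33645\right) + Z{\left(-68 \right)} = \left(\left(47 + 150^{2} + 150^{2} \sqrt{-13 + 150}\right) + 33645\right) + \left(44 - 68\right) = \left(\left(47 + 22500 + 22500 \sqrt{137}\right) + 33645\right) - 24 = \left(\left(22547 + 22500 \sqrt{137}\right) + 33645\right) - 24 = \left(56192 + 22500 \sqrt{137}\right) - 24 = 56168 + 22500 \sqrt{137}$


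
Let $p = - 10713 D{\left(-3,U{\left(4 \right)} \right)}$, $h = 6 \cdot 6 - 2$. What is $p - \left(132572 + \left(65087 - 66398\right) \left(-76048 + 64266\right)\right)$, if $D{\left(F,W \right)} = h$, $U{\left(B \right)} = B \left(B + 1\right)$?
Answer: $-15943016$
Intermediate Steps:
$U{\left(B \right)} = B \left(1 + B\right)$
$h = 34$ ($h = 36 - 2 = 34$)
$D{\left(F,W \right)} = 34$
$p = -364242$ ($p = \left(-10713\right) 34 = -364242$)
$p - \left(132572 + \left(65087 - 66398\right) \left(-76048 + 64266\right)\right) = -364242 - \left(132572 + \left(65087 - 66398\right) \left(-76048 + 64266\right)\right) = -364242 - \left(132572 - -15446202\right) = -364242 - 15578774 = -15943016$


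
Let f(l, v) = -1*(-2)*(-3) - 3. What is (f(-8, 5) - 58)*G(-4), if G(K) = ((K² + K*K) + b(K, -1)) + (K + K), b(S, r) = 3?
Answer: -1809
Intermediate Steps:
f(l, v) = -9 (f(l, v) = 2*(-3) - 3 = -6 - 3 = -9)
G(K) = 3 + 2*K + 2*K² (G(K) = ((K² + K*K) + 3) + (K + K) = ((K² + K²) + 3) + 2*K = (2*K² + 3) + 2*K = (3 + 2*K²) + 2*K = 3 + 2*K + 2*K²)
(f(-8, 5) - 58)*G(-4) = (-9 - 58)*(3 + 2*(-4) + 2*(-4)²) = -67*(3 - 8 + 2*16) = -67*(3 - 8 + 32) = -67*27 = -1809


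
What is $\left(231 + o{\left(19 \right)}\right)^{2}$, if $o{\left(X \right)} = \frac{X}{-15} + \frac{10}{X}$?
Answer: $\frac{4306509376}{81225} \approx 53020.0$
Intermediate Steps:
$o{\left(X \right)} = \frac{10}{X} - \frac{X}{15}$ ($o{\left(X \right)} = X \left(- \frac{1}{15}\right) + \frac{10}{X} = - \frac{X}{15} + \frac{10}{X} = \frac{10}{X} - \frac{X}{15}$)
$\left(231 + o{\left(19 \right)}\right)^{2} = \left(231 + \left(\frac{10}{19} - \frac{19}{15}\right)\right)^{2} = \left(231 - \frac{211}{285}\right)^{2} = \left(\frac{65624}{285}\right)^{2} = \frac{4306509376}{81225}$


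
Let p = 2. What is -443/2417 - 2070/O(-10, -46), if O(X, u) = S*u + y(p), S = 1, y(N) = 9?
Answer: 4986799/89429 ≈ 55.763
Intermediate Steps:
O(X, u) = 9 + u (O(X, u) = 1*u + 9 = u + 9 = 9 + u)
-443/2417 - 2070/O(-10, -46) = -443/2417 - 2070/(9 - 46) = -443*1/2417 - 2070/(-37) = -443/2417 - 2070*(-1/37) = -443/2417 + 2070/37 = 4986799/89429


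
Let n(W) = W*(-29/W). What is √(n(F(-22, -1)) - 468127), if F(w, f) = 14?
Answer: 2*I*√117039 ≈ 684.22*I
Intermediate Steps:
n(W) = -29
√(n(F(-22, -1)) - 468127) = √(-29 - 468127) = √(-468156) = 2*I*√117039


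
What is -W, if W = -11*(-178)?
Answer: -1958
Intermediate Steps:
W = 1958
-W = -1*1958 = -1958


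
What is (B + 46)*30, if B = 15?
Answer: 1830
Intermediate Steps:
(B + 46)*30 = (15 + 46)*30 = 61*30 = 1830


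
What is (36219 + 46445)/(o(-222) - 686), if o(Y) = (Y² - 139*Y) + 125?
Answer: 82664/79581 ≈ 1.0387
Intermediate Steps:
o(Y) = 125 + Y² - 139*Y
(36219 + 46445)/(o(-222) - 686) = (36219 + 46445)/((125 + (-222)² - 139*(-222)) - 686) = 82664/((125 + 49284 + 30858) - 686) = 82664/(80267 - 686) = 82664/79581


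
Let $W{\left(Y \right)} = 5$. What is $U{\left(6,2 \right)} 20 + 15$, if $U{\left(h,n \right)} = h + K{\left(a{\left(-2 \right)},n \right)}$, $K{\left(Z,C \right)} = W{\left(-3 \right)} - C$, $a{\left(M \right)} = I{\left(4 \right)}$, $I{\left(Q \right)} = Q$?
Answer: $195$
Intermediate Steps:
$a{\left(M \right)} = 4$
$K{\left(Z,C \right)} = 5 - C$
$U{\left(h,n \right)} = 5 + h - n$ ($U{\left(h,n \right)} = h - \left(-5 + n\right) = 5 + h - n$)
$U{\left(6,2 \right)} 20 + 15 = \left(5 + 6 - 2\right) 20 + 15 = 9 \cdot 20 + 15 = 180 + 15 = 195$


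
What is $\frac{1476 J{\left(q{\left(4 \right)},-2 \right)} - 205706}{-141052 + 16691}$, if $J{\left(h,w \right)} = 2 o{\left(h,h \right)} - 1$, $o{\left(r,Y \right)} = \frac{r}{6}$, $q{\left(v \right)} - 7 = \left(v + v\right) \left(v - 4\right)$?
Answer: $\frac{203738}{124361} \approx 1.6383$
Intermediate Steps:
$q{\left(v \right)} = 7 + 2 v \left(-4 + v\right)$ ($q{\left(v \right)} = 7 + \left(v + v\right) \left(v - 4\right) = 7 + 2 v \left(-4 + v\right)$)
$o{\left(r,Y \right)} = \frac{r}{6}$ ($o{\left(r,Y \right)} = r \frac{1}{6} = \frac{r}{6}$)
$J{\left(h,w \right)} = -1 + \frac{h}{3}$ ($J{\left(h,w \right)} = 2 \frac{h}{6} - 1 = \frac{h}{3} - 1 = -1 + \frac{h}{3}$)
$\frac{1476 J{\left(q{\left(4 \right)},-2 \right)} - 205706}{-141052 + 16691} = \frac{1476 \left(-1 + \frac{7 - 32 + 2 \cdot 4^{2}}{3}\right) - 205706}{-141052 + 16691} = \frac{1476 \left(-1 + \frac{7 - 32 + 2 \cdot 16}{3}\right) - 205706}{-124361} = \left(1476 \left(-1 + \frac{7 - 32 + 32}{3}\right) - 205706\right) \left(- \frac{1}{124361}\right) = \left(1476 \left(-1 + \frac{1}{3} \cdot 7\right) - 205706\right) \left(- \frac{1}{124361}\right) = \left(1476 \left(-1 + \frac{7}{3}\right) - 205706\right) \left(- \frac{1}{124361}\right) = \left(1476 \cdot \frac{4}{3} - 205706\right) \left(- \frac{1}{124361}\right) = \left(1968 - 205706\right) \left(- \frac{1}{124361}\right) = \left(-203738\right) \left(- \frac{1}{124361}\right) = \frac{203738}{124361}$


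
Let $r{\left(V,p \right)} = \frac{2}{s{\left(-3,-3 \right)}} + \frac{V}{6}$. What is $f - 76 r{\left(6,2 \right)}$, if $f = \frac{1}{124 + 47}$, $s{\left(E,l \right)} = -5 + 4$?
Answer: $\frac{12997}{171} \approx 76.006$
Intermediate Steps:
$s{\left(E,l \right)} = -1$
$r{\left(V,p \right)} = -2 + \frac{V}{6}$ ($r{\left(V,p \right)} = \frac{2}{-1} + \frac{V}{6} = 2 \left(-1\right) + V \frac{1}{6} = -2 + \frac{V}{6}$)
$f = \frac{1}{171} \approx 0.005848$
$f - 76 r{\left(6,2 \right)} = \frac{1}{171} - 76 \left(-2 + \frac{1}{6} \cdot 6\right) = \frac{1}{171} - 76 \left(-2 + 1\right) = \frac{1}{171} - -76 = \frac{1}{171} + 76 = \frac{12997}{171}$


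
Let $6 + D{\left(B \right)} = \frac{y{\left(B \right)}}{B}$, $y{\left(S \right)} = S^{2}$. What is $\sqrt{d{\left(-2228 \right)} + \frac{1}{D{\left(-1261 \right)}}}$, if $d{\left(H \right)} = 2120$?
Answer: $\frac{\sqrt{3403211413}}{1267} \approx 46.043$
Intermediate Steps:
$D{\left(B \right)} = -6 + B$ ($D{\left(B \right)} = -6 + \frac{B^{2}}{B} = -6 + B$)
$\sqrt{d{\left(-2228 \right)} + \frac{1}{D{\left(-1261 \right)}}} = \sqrt{2120 + \frac{1}{-6 - 1261}} = \sqrt{2120 + \frac{1}{-1267}} = \sqrt{2120 - \frac{1}{1267}} = \sqrt{\frac{2686039}{1267}} = \frac{\sqrt{3403211413}}{1267}$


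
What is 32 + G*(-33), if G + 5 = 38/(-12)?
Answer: 603/2 ≈ 301.50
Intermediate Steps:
G = -49/6 (G = -5 + 38/(-12) = -5 + 38*(-1/12) = -5 - 19/6 = -49/6 ≈ -8.1667)
32 + G*(-33) = 32 - 49/6*(-33) = 32 + 539/2 = 603/2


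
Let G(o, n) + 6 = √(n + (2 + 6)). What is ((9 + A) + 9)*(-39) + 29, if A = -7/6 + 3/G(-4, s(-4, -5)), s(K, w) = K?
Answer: -2393/4 ≈ -598.25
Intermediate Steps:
G(o, n) = -6 + √(8 + n) (G(o, n) = -6 + √(n + (2 + 6)) = -6 + √(n + 8) = -6 + √(8 + n))
A = -23/12 (A = -7/6 + 3/(-6 + √(8 - 4)) = -7*⅙ + 3/(-6 + √4) = -7/6 + 3/(-6 + 2) = -7/6 + 3/(-4) = -7/6 + 3*(-¼) = -7/6 - ¾ = -23/12 ≈ -1.9167)
((9 + A) + 9)*(-39) + 29 = ((9 - 23/12) + 9)*(-39) + 29 = (85/12 + 9)*(-39) + 29 = (193/12)*(-39) + 29 = -2509/4 + 29 = -2393/4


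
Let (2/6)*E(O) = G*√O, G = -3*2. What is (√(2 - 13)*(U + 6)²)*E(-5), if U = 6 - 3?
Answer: 1458*√55 ≈ 10813.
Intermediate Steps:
U = 3
G = -6
E(O) = -18*√O (E(O) = 3*(-6*√O) = -18*√O)
(√(2 - 13)*(U + 6)²)*E(-5) = (√(2 - 13)*(3 + 6)²)*(-18*I*√5) = (√(-11)*9²)*(-18*I*√5) = ((I*√11)*81)*(-18*I*√5) = (81*I*√11)*(-18*I*√5) = 1458*√55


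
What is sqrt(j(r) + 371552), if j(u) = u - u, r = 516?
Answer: 4*sqrt(23222) ≈ 609.55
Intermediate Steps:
j(u) = 0
sqrt(j(r) + 371552) = sqrt(0 + 371552) = sqrt(371552) = 4*sqrt(23222)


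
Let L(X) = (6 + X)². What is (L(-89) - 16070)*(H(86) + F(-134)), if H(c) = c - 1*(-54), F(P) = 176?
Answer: -2901196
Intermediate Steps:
H(c) = 54 + c (H(c) = c + 54 = 54 + c)
(L(-89) - 16070)*(H(86) + F(-134)) = ((6 - 89)² - 16070)*((54 + 86) + 176) = ((-83)² - 16070)*(140 + 176) = (6889 - 16070)*316 = -9181*316 = -2901196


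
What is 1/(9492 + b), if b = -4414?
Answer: 1/5078 ≈ 0.00019693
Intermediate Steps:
1/(9492 + b) = 1/(9492 - 4414) = 1/5078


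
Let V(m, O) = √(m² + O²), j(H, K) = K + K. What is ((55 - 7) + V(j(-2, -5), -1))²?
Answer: (48 + √101)² ≈ 3369.8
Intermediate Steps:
j(H, K) = 2*K
V(m, O) = √(O² + m²)
((55 - 7) + V(j(-2, -5), -1))² = ((55 - 7) + √((-1)² + (2*(-5))²))² = (48 + √(1 + (-10)²))² = (48 + √(1 + 100))² = (48 + √101)²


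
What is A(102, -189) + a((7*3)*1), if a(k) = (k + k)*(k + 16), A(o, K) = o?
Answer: 1656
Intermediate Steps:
a(k) = 2*k*(16 + k) (a(k) = (2*k)*(16 + k) = 2*k*(16 + k))
A(102, -189) + a((7*3)*1) = 102 + 2*((7*3)*1)*(16 + (7*3)*1) = 102 + 2*(21*1)*(16 + 21*1) = 102 + 2*21*(16 + 21) = 102 + 2*21*37 = 102 + 1554 = 1656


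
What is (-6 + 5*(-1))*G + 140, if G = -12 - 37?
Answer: 679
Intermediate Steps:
G = -49
(-6 + 5*(-1))*G + 140 = (-6 + 5*(-1))*(-49) + 140 = (-6 - 5)*(-49) + 140 = -11*(-49) + 140 = 539 + 140 = 679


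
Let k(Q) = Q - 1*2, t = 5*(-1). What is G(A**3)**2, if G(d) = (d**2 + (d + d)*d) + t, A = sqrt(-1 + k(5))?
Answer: 361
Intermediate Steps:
t = -5
k(Q) = -2 + Q (k(Q) = Q - 2 = -2 + Q)
A = sqrt(2) (A = sqrt(-1 + (-2 + 5)) = sqrt(-1 + 3) = sqrt(2) ≈ 1.4142)
G(d) = -5 + 3*d**2 (G(d) = (d**2 + (d + d)*d) - 5 = (d**2 + (2*d)*d) - 5 = (d**2 + 2*d**2) - 5 = 3*d**2 - 5 = -5 + 3*d**2)
G(A**3)**2 = (-5 + 3*((sqrt(2))**3)**2)**2 = (-5 + 3*(2*sqrt(2))**2)**2 = (-5 + 3*8)**2 = (-5 + 24)**2 = 19**2 = 361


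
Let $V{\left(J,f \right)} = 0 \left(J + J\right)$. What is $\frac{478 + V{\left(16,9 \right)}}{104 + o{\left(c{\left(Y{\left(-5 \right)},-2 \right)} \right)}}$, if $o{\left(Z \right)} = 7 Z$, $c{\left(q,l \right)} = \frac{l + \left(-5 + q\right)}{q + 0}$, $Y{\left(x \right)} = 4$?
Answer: $\frac{1912}{395} \approx 4.8405$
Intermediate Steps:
$V{\left(J,f \right)} = 0$ ($V{\left(J,f \right)} = 0 \cdot 2 J = 0$)
$c{\left(q,l \right)} = \frac{-5 + l + q}{q}$
$\frac{478 + V{\left(16,9 \right)}}{104 + o{\left(c{\left(Y{\left(-5 \right)},-2 \right)} \right)}} = \frac{478 + 0}{104 + 7 \frac{-5 - 2 + 4}{4}} = \frac{478}{104 + 7 \cdot \frac{1}{4} \left(-3\right)} = \frac{478}{104 + 7 \left(- \frac{3}{4}\right)} = \frac{478}{104 - \frac{21}{4}} = \frac{478}{\frac{395}{4}} = 478 \cdot \frac{4}{395} = \frac{1912}{395}$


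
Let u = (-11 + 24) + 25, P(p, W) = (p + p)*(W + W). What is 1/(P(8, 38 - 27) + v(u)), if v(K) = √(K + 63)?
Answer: 352/123803 - √101/123803 ≈ 0.0027620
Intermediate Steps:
P(p, W) = 4*W*p (P(p, W) = (2*p)*(2*W) = 4*W*p)
u = 38 (u = 13 + 25 = 38)
v(K) = √(63 + K)
1/(P(8, 38 - 27) + v(u)) = 1/(4*(38 - 27)*8 + √(63 + 38)) = 1/(4*11*8 + √101) = 1/(352 + √101)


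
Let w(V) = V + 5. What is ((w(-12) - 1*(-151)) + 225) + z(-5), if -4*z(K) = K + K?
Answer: 743/2 ≈ 371.50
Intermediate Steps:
w(V) = 5 + V
z(K) = -K/2 (z(K) = -(K + K)/4 = -K/2)
((w(-12) - 1*(-151)) + 225) + z(-5) = (((5 - 12) - 1*(-151)) + 225) - 1/2*(-5) = ((-7 + 151) + 225) + 5/2 = (144 + 225) + 5/2 = 369 + 5/2 = 743/2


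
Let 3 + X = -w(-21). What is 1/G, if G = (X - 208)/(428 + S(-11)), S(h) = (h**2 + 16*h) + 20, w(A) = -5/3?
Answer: -1179/628 ≈ -1.8774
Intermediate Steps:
w(A) = -5/3 (w(A) = -5*1/3 = -5/3)
S(h) = 20 + h**2 + 16*h
X = -4/3 (X = -3 - 1*(-5/3) = -3 + 5/3 = -4/3 ≈ -1.3333)
G = -628/1179 (G = (-4/3 - 208)/(428 + (20 + (-11)**2 + 16*(-11))) = -628/(3*(428 + (20 + 121 - 176))) = -628/(3*(428 - 35)) = -628/3/393 = -628/3*1/393 = -628/1179 ≈ -0.53265)
1/G = 1/(-628/1179) = -1179/628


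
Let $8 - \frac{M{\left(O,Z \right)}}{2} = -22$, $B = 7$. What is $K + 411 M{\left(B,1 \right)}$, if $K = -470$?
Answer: $24190$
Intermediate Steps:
$M{\left(O,Z \right)} = 60$ ($M{\left(O,Z \right)} = 16 - -44 = 16 + 44 = 60$)
$K + 411 M{\left(B,1 \right)} = -470 + 411 \cdot 60 = -470 + 24660 = 24190$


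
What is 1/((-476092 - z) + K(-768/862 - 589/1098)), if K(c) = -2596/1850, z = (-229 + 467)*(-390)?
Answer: -925/354527898 ≈ -2.6091e-6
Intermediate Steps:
z = -92820 (z = 238*(-390) = -92820)
K(c) = -1298/925 (K(c) = -2596*1/1850 = -1298/925)
1/((-476092 - z) + K(-768/862 - 589/1098)) = 1/((-476092 - 1*(-92820)) - 1298/925) = 1/((-476092 + 92820) - 1298/925) = 1/(-383272 - 1298/925) = 1/(-354527898/925) = -925/354527898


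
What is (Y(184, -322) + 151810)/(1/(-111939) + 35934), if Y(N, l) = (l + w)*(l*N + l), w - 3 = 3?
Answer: 424829325654/804483205 ≈ 528.08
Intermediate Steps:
w = 6 (w = 3 + 3 = 6)
Y(N, l) = (6 + l)*(l + N*l) (Y(N, l) = (l + 6)*(l*N + l) = (6 + l)*(N*l + l) = (6 + l)*(l + N*l))
(Y(184, -322) + 151810)/(1/(-111939) + 35934) = (-322*(6 - 322 + 6*184 + 184*(-322)) + 151810)/(1/(-111939) + 35934) = (-322*(6 - 322 + 1104 - 59248) + 151810)/(-1/111939 + 35934) = (-322*(-58460) + 151810)/(4022416025/111939) = (18824120 + 151810)*(111939/4022416025) = 18975930*(111939/4022416025) = 424829325654/804483205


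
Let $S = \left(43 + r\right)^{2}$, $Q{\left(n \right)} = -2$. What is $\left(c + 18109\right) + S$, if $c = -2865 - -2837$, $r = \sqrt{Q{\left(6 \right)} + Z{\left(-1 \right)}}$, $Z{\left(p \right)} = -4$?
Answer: $19924 + 86 i \sqrt{6} \approx 19924.0 + 210.66 i$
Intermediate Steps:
$r = i \sqrt{6}$ ($r = \sqrt{-2 - 4} = \sqrt{-6} = i \sqrt{6} \approx 2.4495 i$)
$c = -28$ ($c = -2865 + \left(-5 + 2842\right) = -2865 + 2837 = -28$)
$S = \left(43 + i \sqrt{6}\right)^{2} \approx 1843.0 + 210.66 i$
$\left(c + 18109\right) + S = \left(-28 + 18109\right) + \left(43 + i \sqrt{6}\right)^{2} = 18081 + \left(43 + i \sqrt{6}\right)^{2}$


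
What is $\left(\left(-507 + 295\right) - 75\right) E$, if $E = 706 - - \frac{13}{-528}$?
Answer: $- \frac{106980685}{528} \approx -2.0262 \cdot 10^{5}$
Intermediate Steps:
$E = \frac{372755}{528}$ ($E = 706 - \left(-13\right) \left(- \frac{1}{528}\right) = 706 - \frac{13}{528} = \frac{372755}{528} \approx 705.98$)
$\left(\left(-507 + 295\right) - 75\right) E = \left(\left(-507 + 295\right) - 75\right) \frac{372755}{528} = \left(-212 - 75\right) \frac{372755}{528} = \left(-287\right) \frac{372755}{528} = - \frac{106980685}{528}$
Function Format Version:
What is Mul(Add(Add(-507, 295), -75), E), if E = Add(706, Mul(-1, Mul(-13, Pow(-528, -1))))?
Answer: Rational(-106980685, 528) ≈ -2.0262e+5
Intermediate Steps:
E = Rational(372755, 528) (E = Add(706, Mul(-1, Mul(-13, Rational(-1, 528)))) = Add(706, Mul(-1, Rational(13, 528))) = Add(706, Rational(-13, 528)) = Rational(372755, 528) ≈ 705.98)
Mul(Add(Add(-507, 295), -75), E) = Mul(Add(Add(-507, 295), -75), Rational(372755, 528)) = Mul(Add(-212, -75), Rational(372755, 528)) = Mul(-287, Rational(372755, 528)) = Rational(-106980685, 528)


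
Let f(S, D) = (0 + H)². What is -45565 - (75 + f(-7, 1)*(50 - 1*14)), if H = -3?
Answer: -45964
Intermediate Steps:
f(S, D) = 9 (f(S, D) = (0 - 3)² = (-3)² = 9)
-45565 - (75 + f(-7, 1)*(50 - 1*14)) = -45565 - (75 + 9*(50 - 1*14)) = -45565 - (75 + 9*(50 - 14)) = -45565 - (75 + 9*36) = -45565 - (75 + 324) = -45565 - 1*399 = -45565 - 399 = -45964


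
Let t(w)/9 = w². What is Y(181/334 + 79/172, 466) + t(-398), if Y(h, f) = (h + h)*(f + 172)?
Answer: 10246666237/7181 ≈ 1.4269e+6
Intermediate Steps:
t(w) = 9*w²
Y(h, f) = 2*h*(172 + f) (Y(h, f) = (2*h)*(172 + f) = 2*h*(172 + f))
Y(181/334 + 79/172, 466) + t(-398) = 2*(181/334 + 79/172)*(172 + 466) + 9*(-398)² = 2*(181*(1/334) + 79*(1/172))*638 + 9*158404 = 2*(181/334 + 79/172)*638 + 1425636 = 2*(28759/28724)*638 + 1425636 = 9174121/7181 + 1425636 = 10246666237/7181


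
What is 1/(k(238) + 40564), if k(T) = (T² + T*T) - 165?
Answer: 1/153687 ≈ 6.5067e-6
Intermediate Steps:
k(T) = -165 + 2*T² (k(T) = (T² + T²) - 165 = 2*T² - 165 = -165 + 2*T²)
1/(k(238) + 40564) = 1/((-165 + 2*238²) + 40564) = 1/((-165 + 2*56644) + 40564) = 1/((-165 + 113288) + 40564) = 1/(113123 + 40564) = 1/153687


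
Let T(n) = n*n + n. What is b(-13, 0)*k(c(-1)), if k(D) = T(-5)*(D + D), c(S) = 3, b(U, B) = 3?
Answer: 360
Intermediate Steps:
T(n) = n + n² (T(n) = n² + n = n + n²)
k(D) = 40*D (k(D) = (-5*(1 - 5))*(D + D) = (-5*(-4))*(2*D) = 20*(2*D) = 40*D)
b(-13, 0)*k(c(-1)) = 3*(40*3) = 3*120 = 360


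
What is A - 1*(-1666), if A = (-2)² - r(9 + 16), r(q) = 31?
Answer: 1639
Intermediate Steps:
A = -27 (A = (-2)² - 1*31 = 4 - 31 = -27)
A - 1*(-1666) = -27 - 1*(-1666) = -27 + 1666 = 1639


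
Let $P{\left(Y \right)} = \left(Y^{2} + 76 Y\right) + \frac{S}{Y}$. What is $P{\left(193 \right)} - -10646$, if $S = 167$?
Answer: $\frac{12074826}{193} \approx 62564.0$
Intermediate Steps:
$P{\left(Y \right)} = Y^{2} + 76 Y + \frac{167}{Y}$ ($P{\left(Y \right)} = \left(Y^{2} + 76 Y\right) + \frac{167}{Y} = Y^{2} + 76 Y + \frac{167}{Y}$)
$P{\left(193 \right)} - -10646 = \frac{167 + 193^{2} \left(76 + 193\right)}{193} - -10646 = \frac{167 + 37249 \cdot 269}{193} + 10646 = \frac{167 + 10019981}{193} + 10646 = \frac{1}{193} \cdot 10020148 + 10646 = \frac{10020148}{193} + 10646 = \frac{12074826}{193}$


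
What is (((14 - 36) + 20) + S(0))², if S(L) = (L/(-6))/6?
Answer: 4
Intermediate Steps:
S(L) = -L/36 (S(L) = (L*(-⅙))*(⅙) = -L/6*(⅙) = -L/36)
(((14 - 36) + 20) + S(0))² = (((14 - 36) + 20) - 1/36*0)² = ((-22 + 20) + 0)² = (-2 + 0)² = (-2)² = 4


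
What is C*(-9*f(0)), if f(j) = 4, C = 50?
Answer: -1800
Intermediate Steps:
C*(-9*f(0)) = 50*(-9*4) = 50*(-36) = -1800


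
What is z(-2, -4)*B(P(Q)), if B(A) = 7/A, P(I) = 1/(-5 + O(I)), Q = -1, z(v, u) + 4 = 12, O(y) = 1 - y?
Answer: -168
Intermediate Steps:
z(v, u) = 8 (z(v, u) = -4 + 12 = 8)
P(I) = 1/(-4 - I) (P(I) = 1/(-5 + (1 - I)) = 1/(-4 - I))
z(-2, -4)*B(P(Q)) = 8*(7/((-1/(4 - 1)))) = 8*(7/((-1/3))) = 8*(7/((-1*⅓))) = 8*(7/(-⅓)) = 8*(7*(-3)) = 8*(-21) = -168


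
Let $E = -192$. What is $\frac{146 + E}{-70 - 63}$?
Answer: $\frac{46}{133} \approx 0.34586$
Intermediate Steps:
$\frac{146 + E}{-70 - 63} = \frac{146 - 192}{-70 - 63} = - \frac{46}{-133} = \left(-46\right) \left(- \frac{1}{133}\right) = \frac{46}{133}$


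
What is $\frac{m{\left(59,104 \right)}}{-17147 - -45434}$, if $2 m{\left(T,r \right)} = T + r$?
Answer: $\frac{163}{56574} \approx 0.0028812$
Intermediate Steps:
$m{\left(T,r \right)} = \frac{T}{2} + \frac{r}{2}$ ($m{\left(T,r \right)} = \frac{T + r}{2} = \frac{T}{2} + \frac{r}{2}$)
$\frac{m{\left(59,104 \right)}}{-17147 - -45434} = \frac{\frac{1}{2} \cdot 59 + \frac{1}{2} \cdot 104}{-17147 - -45434} = \frac{\frac{59}{2} + 52}{-17147 + 45434} = \frac{163}{2 \cdot 28287} = \frac{163}{2} \cdot \frac{1}{28287} = \frac{163}{56574}$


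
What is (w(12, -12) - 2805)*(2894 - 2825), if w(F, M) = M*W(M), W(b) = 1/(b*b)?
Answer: -774203/4 ≈ -1.9355e+5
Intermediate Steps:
W(b) = b⁻²
w(F, M) = 1/M (w(F, M) = M/M² = 1/M)
(w(12, -12) - 2805)*(2894 - 2825) = (1/(-12) - 2805)*(2894 - 2825) = (-1/12 - 2805)*69 = -33661/12*69 = -774203/4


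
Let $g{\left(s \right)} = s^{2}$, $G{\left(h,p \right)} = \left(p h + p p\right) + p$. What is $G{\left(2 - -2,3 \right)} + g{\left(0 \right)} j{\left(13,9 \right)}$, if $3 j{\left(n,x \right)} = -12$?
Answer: $24$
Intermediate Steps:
$j{\left(n,x \right)} = -4$ ($j{\left(n,x \right)} = \frac{1}{3} \left(-12\right) = -4$)
$G{\left(h,p \right)} = p + p^{2} + h p$ ($G{\left(h,p \right)} = \left(h p + p^{2}\right) + p = \left(p^{2} + h p\right) + p = p + p^{2} + h p$)
$G{\left(2 - -2,3 \right)} + g{\left(0 \right)} j{\left(13,9 \right)} = 3 \left(1 + \left(2 - -2\right) + 3\right) + 0^{2} \left(-4\right) = 3 \left(1 + \left(2 + 2\right) + 3\right) + 0 \left(-4\right) = 3 \left(1 + 4 + 3\right) + 0 = 3 \cdot 8 + 0 = 24 + 0 = 24$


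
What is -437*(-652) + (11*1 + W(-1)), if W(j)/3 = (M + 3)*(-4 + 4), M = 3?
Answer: 284935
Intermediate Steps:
W(j) = 0 (W(j) = 3*((3 + 3)*(-4 + 4)) = 3*(6*0) = 3*0 = 0)
-437*(-652) + (11*1 + W(-1)) = -437*(-652) + (11*1 + 0) = 284924 + (11 + 0) = 284924 + 11 = 284935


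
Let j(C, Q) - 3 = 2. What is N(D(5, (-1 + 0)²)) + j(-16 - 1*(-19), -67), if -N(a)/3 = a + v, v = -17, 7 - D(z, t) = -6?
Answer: 17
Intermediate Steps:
j(C, Q) = 5 (j(C, Q) = 3 + 2 = 5)
D(z, t) = 13 (D(z, t) = 7 - 1*(-6) = 7 + 6 = 13)
N(a) = 51 - 3*a (N(a) = -3*(a - 17) = -3*(-17 + a) = 51 - 3*a)
N(D(5, (-1 + 0)²)) + j(-16 - 1*(-19), -67) = (51 - 3*13) + 5 = (51 - 39) + 5 = 12 + 5 = 17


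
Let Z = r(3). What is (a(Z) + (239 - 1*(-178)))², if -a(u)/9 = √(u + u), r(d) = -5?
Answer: 173079 - 7506*I*√10 ≈ 1.7308e+5 - 23736.0*I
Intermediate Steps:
Z = -5
a(u) = -9*√2*√u (a(u) = -9*√(u + u) = -9*√2*√u)
(a(Z) + (239 - 1*(-178)))² = (-9*√2*√(-5) + (239 - 1*(-178)))² = (-9*√2*I*√5 + (239 + 178))² = (-9*I*√10 + 417)² = (417 - 9*I*√10)²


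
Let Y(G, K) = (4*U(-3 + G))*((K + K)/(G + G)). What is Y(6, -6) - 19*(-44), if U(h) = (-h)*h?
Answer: 872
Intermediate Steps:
U(h) = -h²
Y(G, K) = -4*K*(-3 + G)²/G (Y(G, K) = (4*(-(-3 + G)²))*((K + K)/(G + G)) = (-4*(-3 + G)²)*((2*K)/((2*G))) = (-4*(-3 + G)²)*((2*K)*(1/(2*G))) = (-4*(-3 + G)²)*(K/G) = -4*K*(-3 + G)²/G)
Y(6, -6) - 19*(-44) = -4*(-6)*(-3 + 6)²/6 - 19*(-44) = -4*(-6)*⅙*3² + 836 = -4*(-6)*⅙*9 + 836 = 36 + 836 = 872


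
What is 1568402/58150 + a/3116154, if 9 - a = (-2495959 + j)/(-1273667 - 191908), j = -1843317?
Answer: 143256512649607879/5311371454513650 ≈ 26.972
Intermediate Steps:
a = 8850899/1465575 (a = 9 - (-2495959 - 1843317)/(-1273667 - 191908) = 9 - (-4339276)/(-1465575) = 9 - (-4339276)*(-1)/1465575 = 9 - 1*4339276/1465575 = 9 - 4339276/1465575 = 8850899/1465575 ≈ 6.0392)
1568402/58150 + a/3116154 = 1568402/58150 + (8850899/1465575)/3116154 = 1568402*(1/58150) + (8850899/1465575)*(1/3116154) = 784201/29075 + 8850899/4566957398550 = 143256512649607879/5311371454513650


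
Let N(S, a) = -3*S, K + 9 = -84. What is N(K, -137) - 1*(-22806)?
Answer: 23085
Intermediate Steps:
K = -93 (K = -9 - 84 = -93)
N(K, -137) - 1*(-22806) = -3*(-93) - 1*(-22806) = 279 + 22806 = 23085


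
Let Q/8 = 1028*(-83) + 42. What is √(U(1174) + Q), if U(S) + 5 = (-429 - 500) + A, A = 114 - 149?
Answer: 5*I*√27329 ≈ 826.57*I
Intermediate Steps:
A = -35
U(S) = -969 (U(S) = -5 + ((-429 - 500) - 35) = -5 + (-929 - 35) = -5 - 964 = -969)
Q = -682256 (Q = 8*(1028*(-83) + 42) = 8*(-85324 + 42) = 8*(-85282) = -682256)
√(U(1174) + Q) = √(-969 - 682256) = √(-683225) = 5*I*√27329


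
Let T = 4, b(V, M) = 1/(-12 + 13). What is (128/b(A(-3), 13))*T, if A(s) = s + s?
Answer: 512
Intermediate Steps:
A(s) = 2*s
b(V, M) = 1 (b(V, M) = 1/1 = 1)
(128/b(A(-3), 13))*T = (128/1)*4 = (128*1)*4 = 128*4 = 512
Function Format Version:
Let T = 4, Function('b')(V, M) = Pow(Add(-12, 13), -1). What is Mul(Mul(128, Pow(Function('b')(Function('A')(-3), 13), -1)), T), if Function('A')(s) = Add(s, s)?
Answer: 512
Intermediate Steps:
Function('A')(s) = Mul(2, s)
Function('b')(V, M) = 1 (Function('b')(V, M) = Pow(1, -1) = 1)
Mul(Mul(128, Pow(Function('b')(Function('A')(-3), 13), -1)), T) = Mul(Mul(128, Pow(1, -1)), 4) = Mul(Mul(128, 1), 4) = Mul(128, 4) = 512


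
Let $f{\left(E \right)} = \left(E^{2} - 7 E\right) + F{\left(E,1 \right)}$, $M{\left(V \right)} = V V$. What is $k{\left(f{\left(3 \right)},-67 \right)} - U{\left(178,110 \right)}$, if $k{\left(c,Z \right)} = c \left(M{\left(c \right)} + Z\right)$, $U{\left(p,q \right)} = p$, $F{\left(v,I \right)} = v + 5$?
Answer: $26$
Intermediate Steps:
$F{\left(v,I \right)} = 5 + v$
$M{\left(V \right)} = V^{2}$
$f{\left(E \right)} = 5 + E^{2} - 6 E$ ($f{\left(E \right)} = \left(E^{2} - 7 E\right) + \left(5 + E\right) = 5 + E^{2} - 6 E$)
$k{\left(c,Z \right)} = c \left(Z + c^{2}\right)$ ($k{\left(c,Z \right)} = c \left(c^{2} + Z\right) = c \left(Z + c^{2}\right)$)
$k{\left(f{\left(3 \right)},-67 \right)} - U{\left(178,110 \right)} = \left(5 + 3^{2} - 18\right) \left(-67 + \left(5 + 3^{2} - 18\right)^{2}\right) - 178 = \left(5 + 9 - 18\right) \left(-67 + \left(5 + 9 - 18\right)^{2}\right) - 178 = - 4 \left(-67 + \left(-4\right)^{2}\right) - 178 = - 4 \left(-67 + 16\right) - 178 = \left(-4\right) \left(-51\right) - 178 = 204 - 178 = 26$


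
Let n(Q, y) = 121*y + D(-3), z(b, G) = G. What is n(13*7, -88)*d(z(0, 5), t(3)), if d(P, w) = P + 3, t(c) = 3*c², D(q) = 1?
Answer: -85176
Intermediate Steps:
d(P, w) = 3 + P
n(Q, y) = 1 + 121*y (n(Q, y) = 121*y + 1 = 1 + 121*y)
n(13*7, -88)*d(z(0, 5), t(3)) = (1 + 121*(-88))*(3 + 5) = (1 - 10648)*8 = -10647*8 = -85176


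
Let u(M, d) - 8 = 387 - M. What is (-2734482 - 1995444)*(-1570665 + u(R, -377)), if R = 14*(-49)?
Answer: 7424016170784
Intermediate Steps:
R = -686
u(M, d) = 395 - M (u(M, d) = 8 + (387 - M) = 395 - M)
(-2734482 - 1995444)*(-1570665 + u(R, -377)) = (-2734482 - 1995444)*(-1570665 + (395 - 1*(-686))) = -4729926*(-1570665 + (395 + 686)) = -4729926*(-1570665 + 1081) = -4729926*(-1569584) = 7424016170784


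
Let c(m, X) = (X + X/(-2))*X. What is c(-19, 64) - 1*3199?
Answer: -1151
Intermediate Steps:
c(m, X) = X**2/2 (c(m, X) = (X + X*(-1/2))*X = (X - X/2)*X = (X/2)*X = X**2/2)
c(-19, 64) - 1*3199 = (1/2)*64**2 - 1*3199 = (1/2)*4096 - 3199 = 2048 - 3199 = -1151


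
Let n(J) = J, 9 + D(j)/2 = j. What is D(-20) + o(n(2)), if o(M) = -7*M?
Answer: -72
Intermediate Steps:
D(j) = -18 + 2*j
D(-20) + o(n(2)) = (-18 + 2*(-20)) - 7*2 = (-18 - 40) - 14 = -58 - 14 = -72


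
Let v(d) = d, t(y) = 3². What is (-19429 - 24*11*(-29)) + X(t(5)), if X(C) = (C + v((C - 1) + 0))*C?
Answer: -11620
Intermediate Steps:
t(y) = 9
X(C) = C*(-1 + 2*C) (X(C) = (C + ((C - 1) + 0))*C = (C + ((-1 + C) + 0))*C = (C + (-1 + C))*C = (-1 + 2*C)*C = C*(-1 + 2*C))
(-19429 - 24*11*(-29)) + X(t(5)) = (-19429 - 24*11*(-29)) + 9*(-1 + 2*9) = (-19429 - 264*(-29)) + 9*(-1 + 18) = (-19429 + 7656) + 9*17 = -11773 + 153 = -11620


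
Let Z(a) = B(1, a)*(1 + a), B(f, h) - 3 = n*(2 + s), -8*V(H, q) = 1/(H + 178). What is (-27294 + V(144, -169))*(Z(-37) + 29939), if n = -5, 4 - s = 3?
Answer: -2135365116995/2576 ≈ -8.2895e+8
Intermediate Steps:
s = 1 (s = 4 - 1*3 = 4 - 3 = 1)
V(H, q) = -1/(8*(178 + H)) (V(H, q) = -1/(8*(H + 178)) = -1/(8*(178 + H)))
B(f, h) = -12 (B(f, h) = 3 - 5*(2 + 1) = 3 - 5*3 = 3 - 15 = -12)
Z(a) = -12 - 12*a (Z(a) = -12*(1 + a) = -12 - 12*a)
(-27294 + V(144, -169))*(Z(-37) + 29939) = (-27294 - 1/(1424 + 8*144))*((-12 - 12*(-37)) + 29939) = (-27294 - 1/(1424 + 1152))*((-12 + 444) + 29939) = (-27294 - 1/2576)*(432 + 29939) = (-27294 - 1*1/2576)*30371 = (-27294 - 1/2576)*30371 = -70309345/2576*30371 = -2135365116995/2576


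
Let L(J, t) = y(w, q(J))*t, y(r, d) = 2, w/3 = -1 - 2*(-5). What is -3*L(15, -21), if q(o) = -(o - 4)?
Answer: 126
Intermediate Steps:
q(o) = 4 - o (q(o) = -(-4 + o) = 4 - o)
w = 27 (w = 3*(-1 - 2*(-5)) = 3*(-1 + 10) = 3*9 = 27)
L(J, t) = 2*t
-3*L(15, -21) = -6*(-21) = -3*(-42) = 126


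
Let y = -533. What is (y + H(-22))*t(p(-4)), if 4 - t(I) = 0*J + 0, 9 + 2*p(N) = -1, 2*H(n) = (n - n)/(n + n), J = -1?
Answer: -2132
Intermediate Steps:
H(n) = 0 (H(n) = ((n - n)/(n + n))/2 = (0/((2*n)))/2 = (0*(1/(2*n)))/2 = (1/2)*0 = 0)
p(N) = -5 (p(N) = -9/2 + (1/2)*(-1) = -9/2 - 1/2 = -5)
t(I) = 4 (t(I) = 4 - (0*(-1) + 0) = 4 - (0 + 0) = 4 - 1*0 = 4 + 0 = 4)
(y + H(-22))*t(p(-4)) = (-533 + 0)*4 = -533*4 = -2132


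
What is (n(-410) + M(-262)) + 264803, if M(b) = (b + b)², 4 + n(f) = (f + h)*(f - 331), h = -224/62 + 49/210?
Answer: 262163671/310 ≈ 8.4569e+5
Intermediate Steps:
h = -3143/930 (h = -224*1/62 + 49*(1/210) = -112/31 + 7/30 = -3143/930 ≈ -3.3796)
n(f) = -4 + (-331 + f)*(-3143/930 + f) (n(f) = -4 + (f - 3143/930)*(f - 331) = -4 + (-3143/930 + f)*(-331 + f) = -4 + (-331 + f)*(-3143/930 + f))
M(b) = 4*b² (M(b) = (2*b)² = 4*b²)
(n(-410) + M(-262)) + 264803 = ((1036613/930 + (-410)² - 310973/930*(-410)) + 4*(-262)²) + 264803 = ((1036613/930 + 168100 + 12749893/93) + 4*68644) + 264803 = (94956181/310 + 274576) + 264803 = 180074741/310 + 264803 = 262163671/310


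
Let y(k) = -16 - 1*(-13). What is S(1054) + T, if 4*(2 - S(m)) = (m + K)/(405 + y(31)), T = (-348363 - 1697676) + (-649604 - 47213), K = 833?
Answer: -1470170373/536 ≈ -2.7429e+6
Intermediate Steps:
y(k) = -3 (y(k) = -16 + 13 = -3)
T = -2742856 (T = -2046039 - 696817 = -2742856)
S(m) = 2383/1608 - m/1608 (S(m) = 2 - (m + 833)/(4*(405 - 3)) = 2 - (833 + m)/(4*402) = 2 - (833/402 + m/402)/4 = 2 + (-833/1608 - m/1608) = 2383/1608 - m/1608)
S(1054) + T = (2383/1608 - 1/1608*1054) - 2742856 = (2383/1608 - 527/804) - 2742856 = 443/536 - 2742856 = -1470170373/536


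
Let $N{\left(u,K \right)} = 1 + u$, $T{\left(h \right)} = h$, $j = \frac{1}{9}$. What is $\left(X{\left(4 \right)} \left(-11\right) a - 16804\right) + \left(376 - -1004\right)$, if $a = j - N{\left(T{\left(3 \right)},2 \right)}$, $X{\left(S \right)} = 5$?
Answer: $- \frac{136891}{9} \approx -15210.0$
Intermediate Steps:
$j = \frac{1}{9} \approx 0.11111$
$a = - \frac{35}{9}$ ($a = \frac{1}{9} - \left(1 + 3\right) = \frac{1}{9} - 4 = - \frac{35}{9} \approx -3.8889$)
$\left(X{\left(4 \right)} \left(-11\right) a - 16804\right) + \left(376 - -1004\right) = \left(5 \left(-11\right) \left(- \frac{35}{9}\right) - 16804\right) + \left(376 - -1004\right) = \left(\left(-55\right) \left(- \frac{35}{9}\right) - 16804\right) + \left(376 + 1004\right) = \left(\frac{1925}{9} - 16804\right) + 1380 = - \frac{149311}{9} + 1380 = - \frac{136891}{9}$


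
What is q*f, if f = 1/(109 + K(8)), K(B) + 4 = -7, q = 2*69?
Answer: 69/49 ≈ 1.4082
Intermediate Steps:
q = 138
K(B) = -11 (K(B) = -4 - 7 = -11)
f = 1/98 (f = 1/(109 - 11) = 1/98 ≈ 0.010204)
q*f = 138*(1/98) = 69/49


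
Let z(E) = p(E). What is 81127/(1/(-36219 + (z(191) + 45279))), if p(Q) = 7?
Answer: 735578509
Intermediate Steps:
z(E) = 7
81127/(1/(-36219 + (z(191) + 45279))) = 81127/(1/(-36219 + (7 + 45279))) = 81127/(1/(-36219 + 45286)) = 81127/(1/9067) = 81127*9067 = 735578509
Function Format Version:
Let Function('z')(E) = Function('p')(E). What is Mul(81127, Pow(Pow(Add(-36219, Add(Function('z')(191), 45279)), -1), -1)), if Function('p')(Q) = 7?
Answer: 735578509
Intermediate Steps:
Function('z')(E) = 7
Mul(81127, Pow(Pow(Add(-36219, Add(Function('z')(191), 45279)), -1), -1)) = Mul(81127, Pow(Pow(Add(-36219, Add(7, 45279)), -1), -1)) = Mul(81127, Pow(Pow(Add(-36219, 45286), -1), -1)) = Mul(81127, Pow(Pow(9067, -1), -1)) = Mul(81127, Pow(Rational(1, 9067), -1)) = Mul(81127, 9067) = 735578509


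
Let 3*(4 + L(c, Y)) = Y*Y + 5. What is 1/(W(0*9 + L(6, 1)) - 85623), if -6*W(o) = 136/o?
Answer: -3/256835 ≈ -1.1681e-5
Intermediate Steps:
L(c, Y) = -7/3 + Y²/3 (L(c, Y) = -4 + (Y*Y + 5)/3 = -4 + (Y² + 5)/3 = -4 + (5 + Y²)/3 = -4 + (5/3 + Y²/3) = -7/3 + Y²/3)
W(o) = -68/(3*o)
1/(W(0*9 + L(6, 1)) - 85623) = 1/(-68/(3*(0*9 + (-7/3 + (⅓)*1²))) - 85623) = 1/(-68/(3*(0 + (-7/3 + (⅓)*1))) - 85623) = 1/(-68/(3*(0 + (-7/3 + ⅓))) - 85623) = 1/(-68/(3*(0 - 2)) - 85623) = 1/(-68/3/(-2) - 85623) = 1/(-68/3*(-½) - 85623) = 1/(34/3 - 85623) = 1/(-256835/3) = -3/256835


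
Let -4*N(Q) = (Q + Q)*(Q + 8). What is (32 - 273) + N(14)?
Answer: -395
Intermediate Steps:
N(Q) = -Q*(8 + Q)/2 (N(Q) = -(Q + Q)*(Q + 8)/4 = -2*Q*(8 + Q)/4 = -Q*(8 + Q)/2)
(32 - 273) + N(14) = (32 - 273) - ½*14*(8 + 14) = -241 - ½*14*22 = -241 - 154 = -395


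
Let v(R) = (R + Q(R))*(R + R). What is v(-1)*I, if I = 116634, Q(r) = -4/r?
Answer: -699804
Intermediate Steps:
v(R) = 2*R*(R - 4/R) (v(R) = (R - 4/R)*(R + R) = (R - 4/R)*(2*R) = 2*R*(R - 4/R))
v(-1)*I = (-8 + 2*(-1)²)*116634 = (-8 + 2*1)*116634 = (-8 + 2)*116634 = -6*116634 = -699804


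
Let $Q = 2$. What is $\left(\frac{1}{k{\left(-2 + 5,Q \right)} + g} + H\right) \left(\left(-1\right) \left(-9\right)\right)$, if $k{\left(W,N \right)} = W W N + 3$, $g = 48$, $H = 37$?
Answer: $\frac{7662}{23} \approx 333.13$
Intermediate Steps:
$k{\left(W,N \right)} = 3 + N W^{2}$ ($k{\left(W,N \right)} = W^{2} N + 3 = N W^{2} + 3 = 3 + N W^{2}$)
$\left(\frac{1}{k{\left(-2 + 5,Q \right)} + g} + H\right) \left(\left(-1\right) \left(-9\right)\right) = \left(\frac{1}{\left(3 + 2 \left(-2 + 5\right)^{2}\right) + 48} + 37\right) \left(\left(-1\right) \left(-9\right)\right) = \left(\frac{1}{\left(3 + 2 \cdot 3^{2}\right) + 48} + 37\right) 9 = \left(\frac{1}{\left(3 + 2 \cdot 9\right) + 48} + 37\right) 9 = \left(\frac{1}{\left(3 + 18\right) + 48} + 37\right) 9 = \left(\frac{1}{21 + 48} + 37\right) 9 = \left(\frac{1}{69} + 37\right) 9 = \frac{2554}{69} \cdot 9 = \frac{7662}{23}$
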